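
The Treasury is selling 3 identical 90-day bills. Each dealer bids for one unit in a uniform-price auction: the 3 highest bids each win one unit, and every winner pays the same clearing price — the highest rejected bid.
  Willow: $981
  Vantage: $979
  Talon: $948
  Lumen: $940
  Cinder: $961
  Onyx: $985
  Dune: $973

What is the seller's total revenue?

Total revenue: $2,919

Bids ranked high→low: 985 (Onyx), 981 (Willow), 979 (Vantage), 973 (Dune), 961 (Cinder), …
Winners (3 units): Onyx, Willow, Vantage.
Clearing price = highest rejected bid = $973.
Total revenue = 3 × $973 = $2,919.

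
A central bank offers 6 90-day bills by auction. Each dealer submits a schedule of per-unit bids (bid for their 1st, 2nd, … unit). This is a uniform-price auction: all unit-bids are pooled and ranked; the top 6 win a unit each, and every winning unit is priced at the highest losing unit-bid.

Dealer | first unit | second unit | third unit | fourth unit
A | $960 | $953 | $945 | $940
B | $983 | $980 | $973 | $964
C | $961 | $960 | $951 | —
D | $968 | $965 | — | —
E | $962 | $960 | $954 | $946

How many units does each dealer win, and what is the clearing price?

B 4, D 2; clearing price $962

All unit-bids, highest first — top 6: 983 (B-1), 980 (B-2), 973 (B-3), 968 (D-1), 965 (D-2), 964 (B-4)
First bid not allocated: $962.
Allocation: B 4, D 2.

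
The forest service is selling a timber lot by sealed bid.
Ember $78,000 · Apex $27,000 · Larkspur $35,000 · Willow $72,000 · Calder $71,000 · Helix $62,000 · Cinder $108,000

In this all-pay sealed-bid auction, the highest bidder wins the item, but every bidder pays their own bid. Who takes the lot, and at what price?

Cinder pays $108,000

Bids in order: 108,000 (Cinder) > 78,000 (Ember) > 72,000 (Willow) > 71,000 (Calder) > 62,000 (Helix) > 35,000 (Larkspur) > …
Cinder wins with the top bid; all bids are sunk regardless.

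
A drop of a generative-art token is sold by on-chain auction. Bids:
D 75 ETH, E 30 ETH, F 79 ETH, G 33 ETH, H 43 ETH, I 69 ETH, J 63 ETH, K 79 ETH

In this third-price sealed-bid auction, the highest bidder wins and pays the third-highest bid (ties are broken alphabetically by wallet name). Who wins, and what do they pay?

F pays 75 ETH

Third-price sealed-bid auction: the highest bidder wins and pays the third-highest bid.
Sorting bids: 79 (F) > 79 (K) > 75 (D) > 69 (I) > 63 (J) > 43 (H) > …
F and K tie at 79 ETH; tie-break gives it to F.
F is highest; pays the third-highest bid, 75 ETH.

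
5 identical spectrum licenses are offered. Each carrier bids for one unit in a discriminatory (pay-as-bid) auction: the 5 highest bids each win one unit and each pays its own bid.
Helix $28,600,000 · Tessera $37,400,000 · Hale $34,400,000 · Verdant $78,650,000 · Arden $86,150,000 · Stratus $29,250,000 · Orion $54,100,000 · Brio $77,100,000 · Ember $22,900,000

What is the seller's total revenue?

Total revenue: $333,400,000

Sorting: 86,150,000 (Arden), 78,650,000 (Verdant), 77,100,000 (Brio), 54,100,000 (Orion), 37,400,000 (Tessera), 34,400,000 (Hale), 29,250,000 (Stratus), …
Winners (5 units): Arden, Verdant, Brio, Orion, Tessera.
Total revenue = 86,150,000 + 78,650,000 + 77,100,000 + 54,100,000 + 37,400,000 = $333,400,000.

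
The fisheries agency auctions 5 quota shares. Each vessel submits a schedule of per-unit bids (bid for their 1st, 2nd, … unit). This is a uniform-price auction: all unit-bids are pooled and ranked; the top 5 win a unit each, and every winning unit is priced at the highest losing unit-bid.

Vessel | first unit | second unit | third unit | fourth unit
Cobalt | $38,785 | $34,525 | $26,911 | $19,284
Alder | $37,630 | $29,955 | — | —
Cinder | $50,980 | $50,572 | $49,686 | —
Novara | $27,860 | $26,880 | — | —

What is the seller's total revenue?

Merging the schedules and taking the best 5: 50,980 (Cinder-1), 50,572 (Cinder-2), 49,686 (Cinder-3), 38,785 (Cobalt-1), 37,630 (Alder-1)
Highest rejected unit-bid = $34,525.
Allocation: Alder 1, Cinder 3, Cobalt 1. Every unit priced at $34,525.
Revenue = 5 × 34,525 = $172,625.

Total revenue: $172,625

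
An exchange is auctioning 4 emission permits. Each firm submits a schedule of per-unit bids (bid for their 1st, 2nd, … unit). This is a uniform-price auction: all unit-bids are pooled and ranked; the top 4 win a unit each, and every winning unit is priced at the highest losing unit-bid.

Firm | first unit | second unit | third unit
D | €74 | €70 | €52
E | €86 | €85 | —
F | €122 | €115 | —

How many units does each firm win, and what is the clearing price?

E 2, F 2; clearing price €74

All unit-bids, highest first — top 4: 122 (F-1), 115 (F-2), 86 (E-1), 85 (E-2)
The (k+1)-th unit-bid is €74.
Allocation: E 2, F 2.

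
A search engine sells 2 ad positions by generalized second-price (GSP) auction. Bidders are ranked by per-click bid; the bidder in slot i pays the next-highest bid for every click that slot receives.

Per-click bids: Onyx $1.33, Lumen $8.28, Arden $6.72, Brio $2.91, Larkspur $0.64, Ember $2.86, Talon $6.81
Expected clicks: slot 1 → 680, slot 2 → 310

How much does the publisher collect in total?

Sorting advertisers: $8.28 (Lumen) > $6.81 (Talon) > $6.72 (Arden) > …
Slot 1: Lumen pays $6.81 × 680 = $4630.80
Slot 2: Talon pays $6.72 × 310 = $2083.20
Total = $6714.00

Total revenue: $6714.00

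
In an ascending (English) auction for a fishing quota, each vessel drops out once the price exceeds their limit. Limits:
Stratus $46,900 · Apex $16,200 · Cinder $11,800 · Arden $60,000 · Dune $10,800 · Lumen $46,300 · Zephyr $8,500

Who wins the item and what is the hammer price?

Arden wins at $46,900

Limits in order: 60,000 (Arden) > 46,900 (Stratus) > 46,300 (Lumen) > 16,200 (Apex) > 11,800 (Cinder) > 10,800 (Dune) > …
Once the price passes $46,900, only Arden is left; the hammer falls at Stratus's limit of $46,900.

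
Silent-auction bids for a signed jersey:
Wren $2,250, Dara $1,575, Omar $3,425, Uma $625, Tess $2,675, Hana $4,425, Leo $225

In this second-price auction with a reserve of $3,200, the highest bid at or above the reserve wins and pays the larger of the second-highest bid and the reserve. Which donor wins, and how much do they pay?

Bids ranked: 4,425 (Hana) > 3,425 (Omar) > 2,675 (Tess) > 2,250 (Wren) > 1,575 (Dara) > 625 (Uma) > …
Hana has the top bid at or above the reserve ($4,425).
max(second-highest $3,425, reserve $3,200) = $3,425; the reserve does not bind.

Hana pays $3,425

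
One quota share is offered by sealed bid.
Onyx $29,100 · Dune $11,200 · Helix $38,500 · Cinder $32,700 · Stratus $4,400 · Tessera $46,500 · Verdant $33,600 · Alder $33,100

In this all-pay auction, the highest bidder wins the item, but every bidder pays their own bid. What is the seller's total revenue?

Bids ranked: 46,500 (Tessera) > 38,500 (Helix) > 33,600 (Verdant) > 33,100 (Alder) > 32,700 (Cinder) > 29,100 (Onyx) > …
Every bidder forfeits their bid regardless of winning.
Revenue = 29,100 + 11,200 + 38,500 + 32,700 + 4,400 + 46,500 + 33,600 + 33,100 = $229,100.

Total revenue: $229,100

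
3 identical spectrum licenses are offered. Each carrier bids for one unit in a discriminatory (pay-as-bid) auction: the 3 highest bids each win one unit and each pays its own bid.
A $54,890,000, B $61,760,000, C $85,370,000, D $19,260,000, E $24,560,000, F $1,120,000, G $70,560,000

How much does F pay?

Bids ranked high→low: 85,370,000 (C), 70,560,000 (G), 61,760,000 (B), 54,890,000 (A), 24,560,000 (E), …
Top 3: C, G, B.
F does not win → $0.

F pays $0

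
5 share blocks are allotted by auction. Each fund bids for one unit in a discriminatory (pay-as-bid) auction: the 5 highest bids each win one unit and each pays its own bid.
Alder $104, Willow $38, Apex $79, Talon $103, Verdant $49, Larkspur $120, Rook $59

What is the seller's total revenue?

Total revenue: $465

Bids ranked high→low: 120 (Larkspur), 104 (Alder), 103 (Talon), 79 (Apex), 59 (Rook), 49 (Verdant), 38 (Willow)
Top 5: Larkspur, Alder, Talon, Apex, Rook.
Total revenue = 120 + 104 + 103 + 79 + 59 = $465.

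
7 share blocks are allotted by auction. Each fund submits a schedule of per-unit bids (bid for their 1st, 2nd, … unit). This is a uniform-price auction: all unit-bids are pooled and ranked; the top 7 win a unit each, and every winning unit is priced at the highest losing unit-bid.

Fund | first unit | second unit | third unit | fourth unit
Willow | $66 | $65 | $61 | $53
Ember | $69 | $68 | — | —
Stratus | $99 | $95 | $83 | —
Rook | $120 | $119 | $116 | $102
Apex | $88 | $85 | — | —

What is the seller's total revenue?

All unit-bids, highest first — top 7: 120 (Rook-1), 119 (Rook-2), 116 (Rook-3), 102 (Rook-4), 99 (Stratus-1), 95 (Stratus-2), 88 (Apex-1)
The (k+1)-th unit-bid is $85.
Allocation: Apex 1, Rook 4, Stratus 2. Every unit priced at $85.
Revenue = 7 × 85 = $595.

Total revenue: $595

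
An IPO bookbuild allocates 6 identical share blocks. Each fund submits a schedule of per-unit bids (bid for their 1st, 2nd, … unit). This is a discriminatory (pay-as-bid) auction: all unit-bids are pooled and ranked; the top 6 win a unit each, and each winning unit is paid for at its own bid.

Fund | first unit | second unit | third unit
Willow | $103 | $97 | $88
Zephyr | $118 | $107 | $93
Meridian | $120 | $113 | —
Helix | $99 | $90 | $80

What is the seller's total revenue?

All unit-bids, highest first — top 6: 120 (Meridian-1), 118 (Zephyr-1), 113 (Meridian-2), 107 (Zephyr-2), 103 (Willow-1), 99 (Helix-1)
Next rejected bid: $97 (not a price — pay-as-bid).
Each winning unit pays its own bid.
Revenue = 120 + 118 + 113 + 107 + 103 + 99 = $660.

Total revenue: $660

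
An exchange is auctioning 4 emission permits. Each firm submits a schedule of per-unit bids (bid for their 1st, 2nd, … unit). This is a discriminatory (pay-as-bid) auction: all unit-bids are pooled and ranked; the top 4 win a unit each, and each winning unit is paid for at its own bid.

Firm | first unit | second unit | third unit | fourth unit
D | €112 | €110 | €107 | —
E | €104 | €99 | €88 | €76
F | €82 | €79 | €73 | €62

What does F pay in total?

F pays €0

Pooled unit-bids ranked (top 4): 112 (D-1), 110 (D-2), 107 (D-3), 104 (E-1)
Next rejected bid: €99 (not a price — pay-as-bid).
F wins no units.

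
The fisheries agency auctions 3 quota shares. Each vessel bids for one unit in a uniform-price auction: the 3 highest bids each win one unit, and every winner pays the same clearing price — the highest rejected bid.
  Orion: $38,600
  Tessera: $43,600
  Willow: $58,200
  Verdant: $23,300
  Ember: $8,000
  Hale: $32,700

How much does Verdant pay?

Verdant pays $0

Ordering the bids: 58,200 (Willow), 43,600 (Tessera), 38,600 (Orion), 32,700 (Hale), 23,300 (Verdant), …
Winners (3 units): Willow, Tessera, Orion.
First losing bid is Hale's $32,700, which sets the uniform price.
Verdant does not win → pays $0.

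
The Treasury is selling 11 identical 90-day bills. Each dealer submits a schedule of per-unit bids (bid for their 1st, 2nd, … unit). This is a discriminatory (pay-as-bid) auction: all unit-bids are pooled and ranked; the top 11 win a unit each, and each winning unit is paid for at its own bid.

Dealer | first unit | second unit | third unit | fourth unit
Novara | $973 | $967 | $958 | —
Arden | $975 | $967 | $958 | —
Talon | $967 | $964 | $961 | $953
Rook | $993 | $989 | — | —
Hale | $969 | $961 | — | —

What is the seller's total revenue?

Merging the schedules and taking the best 11: 993 (Rook-1), 989 (Rook-2), 975 (Arden-1), 973 (Novara-1), 969 (Hale-1), 967 (Novara-2), 967 (Arden-2), 967 (Talon-1), 964 (Talon-2), 961 (Talon-3), 961 (Hale-2)
Next rejected bid: $958 (not a price — pay-as-bid).
Each winning unit pays its own bid.
Revenue = 993 + 989 + 975 + 973 + 969 + 967 + 967 + 967 + 964 + 961 + 961 = $10,686.

Total revenue: $10,686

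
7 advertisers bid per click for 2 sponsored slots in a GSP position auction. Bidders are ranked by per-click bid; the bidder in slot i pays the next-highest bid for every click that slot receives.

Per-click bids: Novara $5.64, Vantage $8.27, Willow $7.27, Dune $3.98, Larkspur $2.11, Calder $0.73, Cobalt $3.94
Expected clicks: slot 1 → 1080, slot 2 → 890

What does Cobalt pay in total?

Ranked by bid: $8.27 (Vantage) > $7.27 (Willow) > $5.64 (Novara) > …
Cobalt ranks below slot 2 → no slot, pays nothing.

Cobalt pays $0.00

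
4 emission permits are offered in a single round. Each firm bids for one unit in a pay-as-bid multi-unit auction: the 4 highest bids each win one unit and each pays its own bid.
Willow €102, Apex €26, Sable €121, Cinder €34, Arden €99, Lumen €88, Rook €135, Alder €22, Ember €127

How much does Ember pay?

Ember pays €127

Sorting: 135 (Rook), 127 (Ember), 121 (Sable), 102 (Willow), 99 (Arden), 88 (Lumen), …
Winners (4 units): Rook, Ember, Sable, Willow.
Ember wins → own bid €127.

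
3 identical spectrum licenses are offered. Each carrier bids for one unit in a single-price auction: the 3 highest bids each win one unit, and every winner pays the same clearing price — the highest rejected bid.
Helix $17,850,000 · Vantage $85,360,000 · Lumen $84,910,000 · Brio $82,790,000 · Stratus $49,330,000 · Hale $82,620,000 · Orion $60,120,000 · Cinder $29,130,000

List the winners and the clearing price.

Vantage, Lumen, Brio; each pays $82,620,000

Sorting: 85,360,000 (Vantage), 84,910,000 (Lumen), 82,790,000 (Brio), 82,620,000 (Hale), 60,120,000 (Orion), …
Winners (3 units): Vantage, Lumen, Brio.
First losing bid is Hale's $82,620,000, which sets the uniform price.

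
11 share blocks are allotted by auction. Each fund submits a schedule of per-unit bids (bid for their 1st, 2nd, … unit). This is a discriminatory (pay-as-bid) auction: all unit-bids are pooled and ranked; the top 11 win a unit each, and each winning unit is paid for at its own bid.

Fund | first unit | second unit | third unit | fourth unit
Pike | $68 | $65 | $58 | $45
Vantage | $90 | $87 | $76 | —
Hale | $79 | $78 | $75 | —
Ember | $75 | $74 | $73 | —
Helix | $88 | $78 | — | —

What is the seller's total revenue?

Total revenue: $873

Pooled unit-bids ranked (top 11): 90 (Vantage-1), 88 (Helix-1), 87 (Vantage-2), 79 (Hale-1), 78 (Hale-2), 78 (Helix-2), 76 (Vantage-3), 75 (Hale-3), 75 (Ember-1), 74 (Ember-2), 73 (Ember-3)
Next rejected bid: $68 (not a price — pay-as-bid).
Each winning unit pays its own bid.
Revenue = 90 + 88 + 87 + 79 + 78 + 78 + 76 + 75 + 75 + 74 + 73 = $873.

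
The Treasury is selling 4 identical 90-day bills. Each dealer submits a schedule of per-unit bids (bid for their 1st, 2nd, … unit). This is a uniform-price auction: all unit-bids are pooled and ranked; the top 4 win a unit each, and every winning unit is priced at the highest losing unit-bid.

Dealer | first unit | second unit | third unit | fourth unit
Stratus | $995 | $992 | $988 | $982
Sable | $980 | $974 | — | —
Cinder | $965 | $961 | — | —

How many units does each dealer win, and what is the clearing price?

Stratus 4; clearing price $980

Merging the schedules and taking the best 4: 995 (Stratus-1), 992 (Stratus-2), 988 (Stratus-3), 982 (Stratus-4)
Highest rejected unit-bid = $980.
Allocation: Stratus 4.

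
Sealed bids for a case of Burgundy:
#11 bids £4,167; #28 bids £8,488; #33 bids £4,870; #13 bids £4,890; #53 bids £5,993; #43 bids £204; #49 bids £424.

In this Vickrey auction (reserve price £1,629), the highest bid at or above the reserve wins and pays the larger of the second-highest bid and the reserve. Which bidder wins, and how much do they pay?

Sorting bids: 8,488 (#28) > 5,993 (#53) > 4,890 (#13) > 4,870 (#33) > 4,167 (#11) > 424 (#49) > …
Highest eligible bid: #28 at £8,488.
Second-highest bid £5,993 exceeds the reserve £1,629 → payment £5,993.

#28 pays £5,993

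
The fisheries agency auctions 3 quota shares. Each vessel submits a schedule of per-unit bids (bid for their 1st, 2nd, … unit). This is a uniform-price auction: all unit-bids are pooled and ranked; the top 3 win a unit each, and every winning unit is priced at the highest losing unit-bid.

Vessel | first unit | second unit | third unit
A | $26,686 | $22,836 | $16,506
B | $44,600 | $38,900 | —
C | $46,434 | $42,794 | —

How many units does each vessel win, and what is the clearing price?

Merging the schedules and taking the best 3: 46,434 (C-1), 44,600 (B-1), 42,794 (C-2)
First bid not allocated: $38,900.
Allocation: B 1, C 2.

B 1, C 2; clearing price $38,900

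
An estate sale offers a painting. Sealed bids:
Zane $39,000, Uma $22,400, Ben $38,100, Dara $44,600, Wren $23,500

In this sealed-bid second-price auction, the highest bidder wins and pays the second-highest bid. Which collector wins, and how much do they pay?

Dara pays $39,000

Sorting bids: 44,600 (Dara) > 39,000 (Zane) > 38,100 (Ben) > 23,500 (Wren) > 22,400 (Uma)
Second-price: Dara pays Zane's bid of $39,000.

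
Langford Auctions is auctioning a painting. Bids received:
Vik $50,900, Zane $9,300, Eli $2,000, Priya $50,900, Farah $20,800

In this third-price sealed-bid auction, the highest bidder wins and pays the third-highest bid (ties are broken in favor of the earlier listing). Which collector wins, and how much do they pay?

Vik pays $20,800

Bids in order: 50,900 (Vik) > 50,900 (Priya) > 20,800 (Farah) > 9,300 (Zane) > 2,000 (Eli)
Vik and Priya tie at $50,900; tie-break gives it to Vik.
Vik is highest; pays the third-highest bid, $20,800.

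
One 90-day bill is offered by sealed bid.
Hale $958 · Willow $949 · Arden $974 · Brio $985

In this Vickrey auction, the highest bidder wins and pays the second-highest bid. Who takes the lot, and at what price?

Sorting bids: 985 (Brio) > 974 (Arden) > 958 (Hale) > 949 (Willow)
Brio is highest; pays the second-highest bid, $974.

Brio pays $974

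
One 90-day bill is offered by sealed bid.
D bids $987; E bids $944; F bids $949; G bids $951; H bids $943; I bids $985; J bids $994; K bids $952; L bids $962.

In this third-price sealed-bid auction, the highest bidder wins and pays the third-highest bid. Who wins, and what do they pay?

J pays $985

Rule: the highest bidder wins and pays the third-highest bid.
Sorting bids: 994 (J) > 987 (D) > 985 (I) > 962 (L) > 952 (K) > 951 (G) > …
J is highest; pays the third-highest bid, $985.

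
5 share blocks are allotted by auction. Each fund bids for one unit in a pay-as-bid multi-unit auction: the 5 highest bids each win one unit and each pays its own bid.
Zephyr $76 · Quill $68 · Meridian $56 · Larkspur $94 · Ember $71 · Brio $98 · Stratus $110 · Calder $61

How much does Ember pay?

Sorting: 110 (Stratus), 98 (Brio), 94 (Larkspur), 76 (Zephyr), 71 (Ember), 68 (Quill), 61 (Calder), …
The 5 highest are Stratus, Brio, Larkspur, Zephyr, Ember.
Ember wins → own bid $71.

Ember pays $71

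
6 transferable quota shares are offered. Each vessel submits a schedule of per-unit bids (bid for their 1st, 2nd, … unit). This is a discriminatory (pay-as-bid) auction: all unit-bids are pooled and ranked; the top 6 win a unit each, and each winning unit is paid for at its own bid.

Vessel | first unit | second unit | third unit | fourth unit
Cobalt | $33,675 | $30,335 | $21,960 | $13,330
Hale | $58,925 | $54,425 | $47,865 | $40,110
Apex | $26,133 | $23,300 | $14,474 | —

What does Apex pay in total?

Apex pays $0

All unit-bids, highest first — top 6: 58,925 (Hale-1), 54,425 (Hale-2), 47,865 (Hale-3), 40,110 (Hale-4), 33,675 (Cobalt-1), 30,335 (Cobalt-2)
Next rejected bid: $26,133 (not a price — pay-as-bid).
Apex wins no units.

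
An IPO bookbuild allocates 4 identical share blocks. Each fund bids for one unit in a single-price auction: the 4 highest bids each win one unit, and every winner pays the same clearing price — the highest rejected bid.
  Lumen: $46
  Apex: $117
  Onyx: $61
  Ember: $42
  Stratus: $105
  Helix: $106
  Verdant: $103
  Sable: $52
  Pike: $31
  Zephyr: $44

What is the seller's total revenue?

Total revenue: $244

Bids ranked high→low: 117 (Apex), 106 (Helix), 105 (Stratus), 103 (Verdant), 61 (Onyx), 52 (Sable), …
The 4 highest are Apex, Helix, Stratus, Verdant.
Clearing price = highest rejected bid = $61.
Total revenue = 4 × $61 = $244.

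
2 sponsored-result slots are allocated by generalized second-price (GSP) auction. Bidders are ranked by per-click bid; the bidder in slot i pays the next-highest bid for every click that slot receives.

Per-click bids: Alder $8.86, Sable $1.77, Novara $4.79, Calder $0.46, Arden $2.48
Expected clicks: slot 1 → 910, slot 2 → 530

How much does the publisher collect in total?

Sorting advertisers: $8.86 (Alder) > $4.79 (Novara) > $2.48 (Arden) > …
Slot 1: Alder pays $4.79 × 910 = $4358.90
Slot 2: Novara pays $2.48 × 530 = $1314.40
Total = $5673.30

Total revenue: $5673.30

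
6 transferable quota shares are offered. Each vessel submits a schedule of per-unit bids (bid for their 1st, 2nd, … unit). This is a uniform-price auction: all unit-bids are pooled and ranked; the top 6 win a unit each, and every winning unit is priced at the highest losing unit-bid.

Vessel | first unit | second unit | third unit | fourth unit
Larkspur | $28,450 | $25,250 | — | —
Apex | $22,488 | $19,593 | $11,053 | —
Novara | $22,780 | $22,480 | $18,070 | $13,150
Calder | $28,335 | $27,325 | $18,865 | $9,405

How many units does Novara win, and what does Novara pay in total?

Novara: 1 unit, pays $22,480

Pooled unit-bids ranked (top 6): 28,450 (Larkspur-1), 28,335 (Calder-1), 27,325 (Calder-2), 25,250 (Larkspur-2), 22,780 (Novara-1), 22,488 (Apex-1)
Highest rejected unit-bid = $22,480.
Novara wins 1 unit(s) at $22,480 each.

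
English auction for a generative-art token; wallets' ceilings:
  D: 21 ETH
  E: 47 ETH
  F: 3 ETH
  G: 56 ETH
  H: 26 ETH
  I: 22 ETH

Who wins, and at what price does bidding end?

Rule: the price rises until one bidder remains; the winner pays the price at which the last rival dropped out.
Limits ranked: 56 (G) > 47 (E) > 26 (H) > 22 (I) > 21 (D) > 3 (F)
E is the last rival to drop out, at 47 ETH; G remains and wins at that price.

G wins at 47 ETH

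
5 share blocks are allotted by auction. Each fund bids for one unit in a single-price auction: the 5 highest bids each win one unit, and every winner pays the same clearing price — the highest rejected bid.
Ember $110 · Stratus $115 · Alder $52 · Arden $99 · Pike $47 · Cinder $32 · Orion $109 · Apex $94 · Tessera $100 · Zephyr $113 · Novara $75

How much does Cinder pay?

Cinder pays $0

Sorting: 115 (Stratus), 113 (Zephyr), 110 (Ember), 109 (Orion), 100 (Tessera), 99 (Arden), 94 (Apex), …
Top 5: Stratus, Zephyr, Ember, Orion, Tessera.
Clearing price = highest rejected bid = $99.
Cinder does not win → pays $0.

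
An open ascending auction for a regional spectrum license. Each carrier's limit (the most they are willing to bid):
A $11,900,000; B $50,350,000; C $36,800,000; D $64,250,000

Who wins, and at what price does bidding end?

Sorting limits: 64,250,000 (D) > 50,350,000 (B) > 36,800,000 (C) > 11,900,000 (A)
Bidding ends when B exits at $50,350,000; D takes it.

D wins at $50,350,000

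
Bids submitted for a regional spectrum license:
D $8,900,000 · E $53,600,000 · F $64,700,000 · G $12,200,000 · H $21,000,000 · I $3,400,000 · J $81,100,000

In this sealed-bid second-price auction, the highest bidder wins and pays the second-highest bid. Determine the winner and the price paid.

Bids ranked: 81,100,000 (J) > 64,700,000 (F) > 53,600,000 (E) > 21,000,000 (H) > 12,200,000 (G) > 8,900,000 (D) > …
Second-price: J pays F's bid of $64,700,000.

J pays $64,700,000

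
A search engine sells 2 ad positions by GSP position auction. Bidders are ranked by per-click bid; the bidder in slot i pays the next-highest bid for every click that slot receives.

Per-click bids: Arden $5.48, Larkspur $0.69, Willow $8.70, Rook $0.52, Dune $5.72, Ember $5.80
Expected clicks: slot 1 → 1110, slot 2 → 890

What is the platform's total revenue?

Sorting advertisers: $8.70 (Willow) > $5.80 (Ember) > $5.72 (Dune) > …
Slot 1: Willow pays $5.80 × 1110 = $6438.00
Slot 2: Ember pays $5.72 × 890 = $5090.80
Total = $11528.80

Total revenue: $11528.80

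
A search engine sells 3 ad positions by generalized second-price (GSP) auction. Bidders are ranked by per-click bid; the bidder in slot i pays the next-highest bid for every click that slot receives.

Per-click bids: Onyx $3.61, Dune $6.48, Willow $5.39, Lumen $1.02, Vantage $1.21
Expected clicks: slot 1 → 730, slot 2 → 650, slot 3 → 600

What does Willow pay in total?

Willow pays $2346.50

Ranked by bid: $6.48 (Dune) > $5.39 (Willow) > $3.61 (Onyx) > $1.21 (Vantage) > …
Willow holds slot 2 → pays next bid $3.61 × 650 clicks = $2346.50.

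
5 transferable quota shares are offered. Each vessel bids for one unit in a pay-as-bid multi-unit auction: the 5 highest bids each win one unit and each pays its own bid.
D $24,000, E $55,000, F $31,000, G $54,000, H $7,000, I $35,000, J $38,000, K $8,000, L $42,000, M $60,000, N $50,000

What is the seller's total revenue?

Total revenue: $261,000

Bids ranked high→low: 60,000 (M), 55,000 (E), 54,000 (G), 50,000 (N), 42,000 (L), 38,000 (J), 35,000 (I), …
Winners (5 units): M, E, G, N, L.
Total revenue = 60,000 + 55,000 + 54,000 + 50,000 + 42,000 = $261,000.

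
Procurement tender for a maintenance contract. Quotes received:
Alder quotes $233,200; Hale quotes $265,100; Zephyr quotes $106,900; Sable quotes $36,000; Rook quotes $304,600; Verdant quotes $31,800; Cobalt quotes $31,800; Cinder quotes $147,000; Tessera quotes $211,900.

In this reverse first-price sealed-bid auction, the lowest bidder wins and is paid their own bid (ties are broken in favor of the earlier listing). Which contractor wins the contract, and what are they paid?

Sorting bids: 31,800 (Verdant) < 31,800 (Cobalt) < 36,000 (Sable) < 106,900 (Zephyr) < 147,000 (Cinder) < 211,900 (Tessera) < …
Verdant and Cobalt tie at $31,800; tie-break gives it to Verdant.
Verdant is lowest → is paid own bid, $31,800.

Verdant is paid $31,800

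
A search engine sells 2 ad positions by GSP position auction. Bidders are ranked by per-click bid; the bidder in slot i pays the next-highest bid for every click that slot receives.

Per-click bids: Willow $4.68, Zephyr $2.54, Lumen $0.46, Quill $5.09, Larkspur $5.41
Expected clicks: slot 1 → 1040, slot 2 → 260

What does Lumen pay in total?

Ranked by bid: $5.41 (Larkspur) > $5.09 (Quill) > $4.68 (Willow) > …
Lumen ranks below slot 2 → no slot, pays nothing.

Lumen pays $0.00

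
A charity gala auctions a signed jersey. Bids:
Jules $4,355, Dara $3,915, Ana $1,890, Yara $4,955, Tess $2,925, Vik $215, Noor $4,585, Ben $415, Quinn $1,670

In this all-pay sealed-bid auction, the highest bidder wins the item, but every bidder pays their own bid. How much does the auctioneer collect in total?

Bids ranked: 4,955 (Yara) > 4,585 (Noor) > 4,355 (Jules) > 3,915 (Dara) > 2,925 (Tess) > 1,890 (Ana) > …
Yara wins with the top bid; all bids are sunk regardless.
Every bidder forfeits their bid regardless of winning.
Revenue = 4,355 + 3,915 + 1,890 + 4,955 + 2,925 + 215 + 4,585 + 415 + 1,670 = $24,925.

Total revenue: $24,925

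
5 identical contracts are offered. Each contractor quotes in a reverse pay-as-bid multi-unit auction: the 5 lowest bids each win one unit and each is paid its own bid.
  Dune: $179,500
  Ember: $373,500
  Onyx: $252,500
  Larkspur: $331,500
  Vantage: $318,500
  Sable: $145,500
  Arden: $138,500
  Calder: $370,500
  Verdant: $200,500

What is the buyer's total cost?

Total cost: $916,500

Ordering the bids: 138,500 (Arden), 145,500 (Sable), 179,500 (Dune), 200,500 (Verdant), 252,500 (Onyx), 318,500 (Vantage), 331,500 (Larkspur), …
Lowest 5: Arden, Sable, Dune, Verdant, Onyx.
Total cost = 138,500 + 145,500 + 179,500 + 200,500 + 252,500 = $916,500.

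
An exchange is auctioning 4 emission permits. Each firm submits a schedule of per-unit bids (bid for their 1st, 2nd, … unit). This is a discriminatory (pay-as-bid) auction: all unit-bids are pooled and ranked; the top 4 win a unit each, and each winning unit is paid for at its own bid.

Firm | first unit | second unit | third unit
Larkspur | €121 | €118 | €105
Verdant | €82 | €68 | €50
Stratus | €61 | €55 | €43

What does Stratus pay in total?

Stratus pays €0

All unit-bids, highest first — top 4: 121 (Larkspur-1), 118 (Larkspur-2), 105 (Larkspur-3), 82 (Verdant-1)
Next rejected bid: €68 (not a price — pay-as-bid).
Stratus wins no units.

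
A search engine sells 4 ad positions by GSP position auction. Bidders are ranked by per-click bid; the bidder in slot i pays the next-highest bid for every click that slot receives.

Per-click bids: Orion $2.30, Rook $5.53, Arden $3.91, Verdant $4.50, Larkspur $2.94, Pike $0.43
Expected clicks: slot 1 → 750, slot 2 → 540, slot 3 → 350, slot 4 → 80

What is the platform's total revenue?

Total revenue: $6699.40

Sorting advertisers: $5.53 (Rook) > $4.50 (Verdant) > $3.91 (Arden) > $2.94 (Larkspur) > $2.30 (Orion) > …
Slot 1: Rook pays $4.50 × 750 = $3375.00
Slot 2: Verdant pays $3.91 × 540 = $2111.40
Slot 3: Arden pays $2.94 × 350 = $1029.00
Slot 4: Larkspur pays $2.30 × 80 = $184.00
Total = $6699.40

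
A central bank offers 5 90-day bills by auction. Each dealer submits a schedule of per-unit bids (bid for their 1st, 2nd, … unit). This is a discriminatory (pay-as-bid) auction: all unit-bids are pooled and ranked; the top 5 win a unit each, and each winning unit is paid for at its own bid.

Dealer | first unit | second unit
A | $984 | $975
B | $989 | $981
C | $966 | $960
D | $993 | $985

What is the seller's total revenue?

Total revenue: $4,932

All unit-bids, highest first — top 5: 993 (D-1), 989 (B-1), 985 (D-2), 984 (A-1), 981 (B-2)
Next rejected bid: $975 (not a price — pay-as-bid).
Each winning unit pays its own bid.
Revenue = 993 + 989 + 985 + 984 + 981 = $4,932.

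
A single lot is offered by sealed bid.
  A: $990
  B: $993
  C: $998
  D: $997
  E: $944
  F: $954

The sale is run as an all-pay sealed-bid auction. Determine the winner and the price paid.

C pays $998

Bids ranked: 998 (C) > 997 (D) > 993 (B) > 990 (A) > 954 (F) > 944 (E)
C wins with the top bid; all bids are sunk regardless.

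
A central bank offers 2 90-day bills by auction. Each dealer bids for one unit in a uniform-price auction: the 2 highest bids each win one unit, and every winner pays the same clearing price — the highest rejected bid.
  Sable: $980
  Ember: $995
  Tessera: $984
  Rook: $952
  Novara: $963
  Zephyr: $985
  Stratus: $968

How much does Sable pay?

Bids ranked high→low: 995 (Ember), 985 (Zephyr), 984 (Tessera), 980 (Sable), …
Top 2: Ember, Zephyr.
Highest unsuccessful bid: $984 → clearing price.
Sable does not win → pays $0.

Sable pays $0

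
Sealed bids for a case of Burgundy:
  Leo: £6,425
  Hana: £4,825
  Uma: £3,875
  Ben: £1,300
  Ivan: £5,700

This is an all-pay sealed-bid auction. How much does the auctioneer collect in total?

Bids ranked: 6,425 (Leo) > 5,700 (Ivan) > 4,825 (Hana) > 3,875 (Uma) > 1,300 (Ben)
Every bidder forfeits their bid regardless of winning.
Revenue = 6,425 + 4,825 + 3,875 + 1,300 + 5,700 = £22,125.

Total revenue: £22,125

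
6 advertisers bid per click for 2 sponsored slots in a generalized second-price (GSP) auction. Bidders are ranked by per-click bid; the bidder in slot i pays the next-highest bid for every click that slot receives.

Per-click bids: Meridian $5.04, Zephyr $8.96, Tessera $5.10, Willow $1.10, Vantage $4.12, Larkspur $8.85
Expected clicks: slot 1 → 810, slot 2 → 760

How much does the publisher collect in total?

Total revenue: $11044.50

Per-click bids in order: $8.96 (Zephyr) > $8.85 (Larkspur) > $5.10 (Tessera) > …
Slot 1: Zephyr pays $8.85 × 810 = $7168.50
Slot 2: Larkspur pays $5.10 × 760 = $3876.00
Total = $11044.50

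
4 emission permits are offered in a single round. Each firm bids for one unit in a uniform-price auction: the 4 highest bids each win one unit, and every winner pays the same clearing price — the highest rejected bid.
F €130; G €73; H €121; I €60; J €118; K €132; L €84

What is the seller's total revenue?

Total revenue: €336

Bids ranked high→low: 132 (K), 130 (F), 121 (H), 118 (J), 84 (L), 73 (G), …
The 4 highest are K, F, H, J.
First losing bid is L's €84, which sets the uniform price.
Total revenue = 4 × €84 = €336.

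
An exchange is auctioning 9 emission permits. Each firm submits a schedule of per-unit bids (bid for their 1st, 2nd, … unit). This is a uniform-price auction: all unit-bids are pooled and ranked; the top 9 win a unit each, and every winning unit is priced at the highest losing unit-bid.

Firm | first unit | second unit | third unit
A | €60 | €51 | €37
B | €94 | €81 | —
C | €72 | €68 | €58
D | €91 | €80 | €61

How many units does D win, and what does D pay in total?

D: 3 units, pays €153

All unit-bids, highest first — top 9: 94 (B-1), 91 (D-1), 81 (B-2), 80 (D-2), 72 (C-1), 68 (C-2), 61 (D-3), 60 (A-1), 58 (C-3)
Highest rejected unit-bid = €51.
D wins 3 unit(s) at €51 each.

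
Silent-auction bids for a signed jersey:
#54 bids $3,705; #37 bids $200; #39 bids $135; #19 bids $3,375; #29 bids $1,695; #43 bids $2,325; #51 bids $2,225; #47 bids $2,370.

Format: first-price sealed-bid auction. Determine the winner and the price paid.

First-price sealed-bid auction: the highest bidder wins and pays their own bid.
Bids in order: 3,705 (#54) > 3,375 (#19) > 2,370 (#47) > 2,325 (#43) > 2,225 (#51) > 1,695 (#29) > …
First-price: #54 pays what they bid, $3,705.

#54 pays $3,705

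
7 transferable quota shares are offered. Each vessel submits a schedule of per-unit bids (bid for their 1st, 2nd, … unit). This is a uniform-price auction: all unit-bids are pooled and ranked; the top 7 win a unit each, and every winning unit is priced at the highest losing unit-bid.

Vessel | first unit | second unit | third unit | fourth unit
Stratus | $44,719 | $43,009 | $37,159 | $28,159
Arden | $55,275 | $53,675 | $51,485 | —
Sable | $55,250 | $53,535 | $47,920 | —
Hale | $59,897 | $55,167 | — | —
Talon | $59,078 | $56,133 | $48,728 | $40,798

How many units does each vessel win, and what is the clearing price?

Pooled unit-bids ranked (top 7): 59,897 (Hale-1), 59,078 (Talon-1), 56,133 (Talon-2), 55,275 (Arden-1), 55,250 (Sable-1), 55,167 (Hale-2), 53,675 (Arden-2)
First bid not allocated: $53,535.
Allocation: Arden 2, Hale 2, Sable 1, Talon 2.

Arden 2, Hale 2, Sable 1, Talon 2; clearing price $53,535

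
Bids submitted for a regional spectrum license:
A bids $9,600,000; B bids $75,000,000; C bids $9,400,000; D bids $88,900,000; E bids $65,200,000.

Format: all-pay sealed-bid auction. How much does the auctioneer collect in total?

Bids ranked: 88,900,000 (D) > 75,000,000 (B) > 65,200,000 (E) > 9,600,000 (A) > 9,400,000 (C)
Every bidder forfeits their bid regardless of winning.
Revenue = 9,600,000 + 75,000,000 + 9,400,000 + 88,900,000 + 65,200,000 = $248,100,000.

Total revenue: $248,100,000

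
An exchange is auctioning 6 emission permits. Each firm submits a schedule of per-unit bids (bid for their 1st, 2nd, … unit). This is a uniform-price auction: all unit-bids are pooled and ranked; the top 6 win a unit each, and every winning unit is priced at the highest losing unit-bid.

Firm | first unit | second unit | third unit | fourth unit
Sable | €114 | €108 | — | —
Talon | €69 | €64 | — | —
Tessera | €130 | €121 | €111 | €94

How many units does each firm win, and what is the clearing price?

Pooled unit-bids ranked (top 6): 130 (Tessera-1), 121 (Tessera-2), 114 (Sable-1), 111 (Tessera-3), 108 (Sable-2), 94 (Tessera-4)
First bid not allocated: €69.
Allocation: Sable 2, Tessera 4.

Sable 2, Tessera 4; clearing price €69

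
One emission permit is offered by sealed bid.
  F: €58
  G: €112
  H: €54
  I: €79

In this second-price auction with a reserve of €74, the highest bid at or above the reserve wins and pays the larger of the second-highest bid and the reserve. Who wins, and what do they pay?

G pays €79

Second-price auction with a reserve of €74: the highest bid at or above the reserve wins and pays the larger of the second-highest bid and the reserve.
Sorting bids: 112 (G) > 79 (I) > 58 (F) > 54 (H)
G has the top bid at or above the reserve (€112).
max(second-highest €79, reserve €74) = €79; the reserve does not bind.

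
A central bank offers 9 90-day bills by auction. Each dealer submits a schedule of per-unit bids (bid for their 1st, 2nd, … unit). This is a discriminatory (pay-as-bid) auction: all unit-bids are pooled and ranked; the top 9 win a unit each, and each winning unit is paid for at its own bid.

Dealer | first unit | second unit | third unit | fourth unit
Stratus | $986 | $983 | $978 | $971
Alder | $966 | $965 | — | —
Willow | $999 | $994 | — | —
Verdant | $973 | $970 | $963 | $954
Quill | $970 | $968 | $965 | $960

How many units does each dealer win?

Quill 1, Stratus 4, Verdant 2, Willow 2

All unit-bids, highest first — top 9: 999 (Willow-1), 994 (Willow-2), 986 (Stratus-1), 983 (Stratus-2), 978 (Stratus-3), 973 (Verdant-1), 971 (Stratus-4), 970 (Verdant-2), 970 (Quill-1)
Next rejected bid: $968 (not a price — pay-as-bid).
Allocation: Quill 1, Stratus 4, Verdant 2, Willow 2.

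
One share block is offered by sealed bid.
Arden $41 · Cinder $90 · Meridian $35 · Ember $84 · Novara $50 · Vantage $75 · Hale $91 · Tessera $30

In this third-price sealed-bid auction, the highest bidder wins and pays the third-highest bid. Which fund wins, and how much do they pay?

Hale pays $84

Rule: the highest bidder wins and pays the third-highest bid.
Bids in order: 91 (Hale) > 90 (Cinder) > 84 (Ember) > 75 (Vantage) > 50 (Novara) > 41 (Arden) > …
Hale wins; payment is bid #3 in the ranking = $84.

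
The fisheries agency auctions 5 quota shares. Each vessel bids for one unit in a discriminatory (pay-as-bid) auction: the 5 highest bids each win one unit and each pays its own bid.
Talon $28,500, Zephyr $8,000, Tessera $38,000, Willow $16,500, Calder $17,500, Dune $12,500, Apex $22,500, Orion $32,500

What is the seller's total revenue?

Total revenue: $139,000

Bids ranked high→low: 38,000 (Tessera), 32,500 (Orion), 28,500 (Talon), 22,500 (Apex), 17,500 (Calder), 16,500 (Willow), 12,500 (Dune), …
The 5 highest are Tessera, Orion, Talon, Apex, Calder.
Total revenue = 38,000 + 32,500 + 28,500 + 22,500 + 17,500 = $139,000.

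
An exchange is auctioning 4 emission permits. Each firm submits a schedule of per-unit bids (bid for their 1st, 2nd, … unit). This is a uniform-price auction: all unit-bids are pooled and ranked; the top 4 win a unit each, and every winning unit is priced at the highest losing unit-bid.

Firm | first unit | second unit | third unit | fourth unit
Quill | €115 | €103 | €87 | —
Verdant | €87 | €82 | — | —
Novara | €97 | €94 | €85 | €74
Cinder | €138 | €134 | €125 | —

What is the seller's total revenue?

Pooled unit-bids ranked (top 4): 138 (Cinder-1), 134 (Cinder-2), 125 (Cinder-3), 115 (Quill-1)
Highest rejected unit-bid = €103.
Allocation: Cinder 3, Quill 1. Every unit priced at €103.
Revenue = 4 × 103 = €412.

Total revenue: €412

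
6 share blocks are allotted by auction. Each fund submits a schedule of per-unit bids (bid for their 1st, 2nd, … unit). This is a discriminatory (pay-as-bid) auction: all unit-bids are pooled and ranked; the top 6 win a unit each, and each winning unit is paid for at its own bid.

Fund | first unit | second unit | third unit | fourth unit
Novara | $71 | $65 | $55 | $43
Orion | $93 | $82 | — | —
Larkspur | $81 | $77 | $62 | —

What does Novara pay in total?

Novara pays $136

Pooled unit-bids ranked (top 6): 93 (Orion-1), 82 (Orion-2), 81 (Larkspur-1), 77 (Larkspur-2), 71 (Novara-1), 65 (Novara-2)
Next rejected bid: $62 (not a price — pay-as-bid).
Novara's winning unit-bids: 71 + 65 = $136.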